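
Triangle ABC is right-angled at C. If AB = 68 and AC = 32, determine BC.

By the Pythagorean theorem: BC^2 = AB^2 - AC^2
BC^2 = 68^2 - 32^2 = 4624 - 1024 = 3600
BC = sqrt(3600) = 60

60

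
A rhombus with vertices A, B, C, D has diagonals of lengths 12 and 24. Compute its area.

Area of a rhombus = (d1 * d2) / 2
Area = (12 * 24) / 2
Area = 288 / 2
Area = 144

144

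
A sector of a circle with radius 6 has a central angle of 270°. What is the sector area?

Sector area = π(6²)(3/4) = 27*pi

27*pi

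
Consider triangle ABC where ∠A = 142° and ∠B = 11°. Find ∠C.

The interior angles sum to 180°: angle C = 180 - 142 - 11 = 27°.
The triangle is obtuse (angles 142°, 11°, 27°).

27 degrees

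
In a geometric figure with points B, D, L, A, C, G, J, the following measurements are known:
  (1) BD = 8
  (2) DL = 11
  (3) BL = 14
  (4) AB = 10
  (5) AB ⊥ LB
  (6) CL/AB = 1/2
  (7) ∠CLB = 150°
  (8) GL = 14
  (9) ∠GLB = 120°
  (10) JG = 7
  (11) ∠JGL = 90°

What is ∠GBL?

Step 1: By the law of cosines on triangle BLG: BG² = 14² + 14² − 2·14·14·cos(120°) = 588, so BG = 14·√3.
Step 2: By the inverse law of cosines on triangle GBL: cos(∠GBL) = ((14·√3)² + 14² − 14²) / (2·14·√3·14) = 588/678.96 = 0.866, so ∠GBL = 30°.

Therefore, the measure of angle ∠GBL = 30°.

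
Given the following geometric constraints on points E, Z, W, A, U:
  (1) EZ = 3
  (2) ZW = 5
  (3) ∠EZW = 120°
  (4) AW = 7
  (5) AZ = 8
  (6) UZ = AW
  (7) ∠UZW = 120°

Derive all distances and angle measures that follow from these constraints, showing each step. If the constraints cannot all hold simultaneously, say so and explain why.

The constraints are consistent.

From the given relations:
  UZ = AW = 7

Step 1: From EZ = 3, ZW = 5, and ∠EZW = 120°, by the law of cosines:
  EW² = EZ² + ZW² - 2·EZ·ZW·cos(120°) = 9 + 25 + 15 = 49
  EW = 7

Step 2: From WZ = 5, ZU = 7, and ∠WZU = 120°, by the law of cosines:
  WU² = WZ² + ZU² - 2·WZ·ZU·cos(120°) = 25 + 49 + 35 = 109
  WU = √109

Step 3: From ZA = 8, ZW = 5, AW = 7, by the inverse law of cosines:
  cos(∠AZW) = (ZA² + ZW² - AW²) / (2·ZA·ZW)
  ∠AZW = 60°

Step 4: From WA = 7, WZ = 5, AZ = 8, by the inverse law of cosines:
  cos(∠AWZ) = (WA² + WZ² - AZ²) / (2·WA·WZ)
  ∠AWZ = 81.79°

Step 5: From AW = 7, AZ = 8, WZ = 5, by the inverse law of cosines:
  cos(∠WAZ) = (AW² + AZ² - WZ²) / (2·AW·AZ)
  ∠WAZ = 38.21°

Step 6: From EW = 7, EZ = 3, WZ = 5, by the inverse law of cosines:
  cos(∠WEZ) = (EW² + EZ² - WZ²) / (2·EW·EZ)
  ∠WEZ = 38.21°

Step 7: From WE = 7, WZ = 5, EZ = 3, by the inverse law of cosines:
  cos(∠EWZ) = (WE² + WZ² - EZ²) / (2·WE·WZ)
  ∠EWZ = 21.79°

Step 8: From WU = √109, WZ = 5, UZ = 7, by the inverse law of cosines:
  cos(∠UWZ) = (WU² + WZ² - UZ²) / (2·WU·WZ)
  ∠UWZ = 35.5°

Step 9: From UW = √109, UZ = 7, WZ = 5, by the inverse law of cosines:
  cos(∠WUZ) = (UW² + UZ² - WZ²) / (2·UW·UZ)
  ∠WUZ = 24.5°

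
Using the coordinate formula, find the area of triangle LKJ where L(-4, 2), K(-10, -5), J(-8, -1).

Shoelace: Area = (1/2)|-4(-5--1) + -10(-1-2) + -8(2--5)| = (1/2)(10) = 5

5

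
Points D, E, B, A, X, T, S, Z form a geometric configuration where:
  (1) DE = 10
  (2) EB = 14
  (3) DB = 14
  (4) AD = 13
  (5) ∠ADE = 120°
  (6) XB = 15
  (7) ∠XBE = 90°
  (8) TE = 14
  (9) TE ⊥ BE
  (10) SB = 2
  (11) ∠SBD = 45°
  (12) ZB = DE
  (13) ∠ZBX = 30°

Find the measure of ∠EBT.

Step 1: By the law of cosines on triangle BET: BT² = 14² + 14² − 2·14·14·cos(90°) = 392, so BT = 14·√2.
Step 2: By the inverse law of cosines on triangle EBT: cos(∠EBT) = (14² + (14·√2)² − 14²) / (2·14·14·√2) = 392/554.37 = 0.7071, so ∠EBT = 45°.

Therefore, the measure of angle ∠EBT = 45°.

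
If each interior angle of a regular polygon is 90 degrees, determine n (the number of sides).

Each interior angle of a regular n-gon is (n - 2) * 180 / n.
Setting this equal to 90:
(n - 2) * 180 / n = 90
Each exterior angle = 180 - 90 = 90 degrees.
Since exterior angles sum to 360: n = 360 / 90 = 4.

4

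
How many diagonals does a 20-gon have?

Total line segments between 20 vertices = C(20,2) = 190.
Subtract the 20 sides: 190 - 20 = 170 diagonals.

170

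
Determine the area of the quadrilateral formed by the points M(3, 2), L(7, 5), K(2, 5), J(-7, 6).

Using the Shoelace formula for a quadrilateral (vertices in order):
Area = (1/2)|sum of (x_i * y_(i+1) - x_(i+1) * y_i)|
Terms: (3*5 - 7*2) = 1, (7*5 - 2*5) = 25, (2*6 - -7*5) = 47, (-7*2 - 3*6) = -32
Sum = 41
Area = (1/2)(41) = 41/2

41/2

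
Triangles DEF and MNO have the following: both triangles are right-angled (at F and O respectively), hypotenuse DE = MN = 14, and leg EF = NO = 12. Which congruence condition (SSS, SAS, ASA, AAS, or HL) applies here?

Consider the given information: both triangles are right-angled (at F and O respectively), hypotenuse DE = MN = 14, and leg EF = NO = 12
This is not SSS or SAS: SSS requires all three pairs of sides, but we don't have that. SAS requires two sides and the included angle between them.
The correct criterion is HL. The hypotenuse and one leg of two right triangles are equal (Hypotenuse-Leg).

HL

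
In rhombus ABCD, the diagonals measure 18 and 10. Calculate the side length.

Half-diagonals are 9 and 5. side = sqrt(9^2 + 5^2) = sqrt(106)

sqrt(106)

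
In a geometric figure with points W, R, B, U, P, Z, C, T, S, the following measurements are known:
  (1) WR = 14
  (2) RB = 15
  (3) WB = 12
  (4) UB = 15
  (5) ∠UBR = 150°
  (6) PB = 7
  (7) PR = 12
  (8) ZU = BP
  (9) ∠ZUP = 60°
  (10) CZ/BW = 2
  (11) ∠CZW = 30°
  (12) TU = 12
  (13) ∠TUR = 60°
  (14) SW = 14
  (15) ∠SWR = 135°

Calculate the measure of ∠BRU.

Step 1: By the law of cosines on triangle RBU: RU² = 15² + 15² − 2·15·15·cos(150°) = 839.71, so RU ≈ 28.98.
Step 2: By the inverse law of cosines on triangle BRU: cos(∠BRU) = (15² + 28.98² − 15²) / (2·15·28.98) = 839.71/869.33 = 0.9659, so ∠BRU = 15°.

Therefore, the measure of angle ∠BRU = 15°.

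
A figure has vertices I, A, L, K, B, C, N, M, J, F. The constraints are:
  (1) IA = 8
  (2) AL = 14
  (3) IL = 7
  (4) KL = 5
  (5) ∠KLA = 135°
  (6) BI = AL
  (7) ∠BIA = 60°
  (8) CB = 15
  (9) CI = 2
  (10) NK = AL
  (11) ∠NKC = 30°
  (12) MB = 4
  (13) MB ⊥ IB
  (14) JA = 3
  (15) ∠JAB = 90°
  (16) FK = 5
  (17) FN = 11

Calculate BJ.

From the given relations: BI = AL = 14.
Step 1: By the law of cosines on triangle BIA: BA² = 14² + 8² − 2·14·8·cos(60°) = 148, so BA = 2·√37.
Step 2: By the law of cosines on triangle BAJ: BJ² = (2·√37)² + 3² − 2·2·√37·3·cos(90°) = 157, so BJ = √157.

Therefore, the length of BJ = √157.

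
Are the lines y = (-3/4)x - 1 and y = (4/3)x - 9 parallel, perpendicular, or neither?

Slope of line 1: m1 = -3/4
Slope of line 2: m2 = 4/3
Two lines are perpendicular when the product of their slopes is -1 (negative reciprocals).
m1 * m2 = (-3/4) * (4/3) = -1, confirming perpendicularity.

Perpendicular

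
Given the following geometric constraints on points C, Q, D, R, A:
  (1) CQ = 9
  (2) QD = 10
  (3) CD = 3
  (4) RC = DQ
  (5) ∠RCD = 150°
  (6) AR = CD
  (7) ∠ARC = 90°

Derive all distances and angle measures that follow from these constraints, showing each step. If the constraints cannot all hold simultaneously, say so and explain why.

The constraints are consistent.

From the given relations:
  RC = DQ = 10
  AR = CD = 3

Step 1: From CR = 10, RA = 3, and ∠CRA = 90°, by the law of cosines:
  CA² = CR² + RA² - 2·CR·RA·cos(90°) = 100 + 9 - 0 = 109
  CA = √109

Step 2: From DC = 3, CR = 10, and ∠DCR = 150°, by the law of cosines:
  DR² = DC² + CR² - 2·DC·CR·cos(150°) = 9 + 100 + 51.96 = 161
  DR ≈ 12.69

Step 3: From CD = 3, CQ = 9, DQ = 10, by the inverse law of cosines:
  cos(∠DCQ) = (CD² + CQ² - DQ²) / (2·CD·CQ)
  ∠DCQ = 100.67°

Step 4: From QC = 9, QD = 10, CD = 3, by the inverse law of cosines:
  cos(∠CQD) = (QC² + QD² - CD²) / (2·QC·QD)
  ∠CQD = 17.15°

Step 5: From DC = 3, DQ = 10, CQ = 9, by the inverse law of cosines:
  cos(∠CDQ) = (DC² + DQ² - CQ²) / (2·DC·DQ)
  ∠CDQ = 62.18°

Step 6: From CA = √109, CR = 10, AR = 3, by the inverse law of cosines:
  cos(∠ACR) = (CA² + CR² - AR²) / (2·CA·CR)
  ∠ACR = 16.7°

Step 7: From DC = 3, DR = 12.69, CR = 10, by the inverse law of cosines:
  cos(∠CDR) = (DC² + DR² - CR²) / (2·DC·DR)
  ∠CDR = 23.21°

Step 8: From RC = 10, RD = 12.69, CD = 3, by the inverse law of cosines:
  cos(∠CRD) = (RC² + RD² - CD²) / (2·RC·RD)
  ∠CRD = 6.79°

Step 9: From AC = √109, AR = 3, CR = 10, by the inverse law of cosines:
  cos(∠CAR) = (AC² + AR² - CR²) / (2·AC·AR)
  ∠CAR = 73.3°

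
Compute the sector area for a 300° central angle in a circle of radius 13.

Sector area = πr² × θ/360
= π × 13² × 5/6
= π × 169 × 5/6
= 845*pi/6

845*pi/6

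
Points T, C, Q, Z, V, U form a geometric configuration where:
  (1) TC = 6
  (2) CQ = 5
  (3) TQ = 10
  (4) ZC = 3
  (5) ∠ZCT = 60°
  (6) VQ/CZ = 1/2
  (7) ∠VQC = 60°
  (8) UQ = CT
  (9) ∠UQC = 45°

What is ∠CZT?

Step 1: By the law of cosines on triangle ZCT: ZT² = 3² + 6² − 2·3·6·cos(60°) = 27, so ZT = 3·√3.
Step 2: By the inverse law of cosines on triangle CZT: cos(∠CZT) = (3² + (3·√3)² − 6²) / (2·3·3·√3) = 0/31.18 = 0, so ∠CZT = 90°.

Therefore, the measure of angle ∠CZT = 90°.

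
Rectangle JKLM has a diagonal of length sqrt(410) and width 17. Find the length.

Using the Pythagorean theorem: d^2 = a^2 + b^2
b^2 = d^2 - a^2
b^2 = 410 - 289
b^2 = 121
b = sqrt(121) = 11

11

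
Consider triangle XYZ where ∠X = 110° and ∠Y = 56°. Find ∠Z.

By the triangle angle sum property, the three interior angles of any triangle add up to 180°.
We know angle X = 110° and angle Y = 56°, so their sum is 166°.
Therefore angle Z = 180° - 166° = 14°.

14 degrees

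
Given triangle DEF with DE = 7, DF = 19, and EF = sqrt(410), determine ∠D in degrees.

By the inverse law of cosines: cos(D) = (DE² + DF² - EF²) / (2 × DE × DF)
cos(D) = (7² + 19² - (sqrt(410))²) / (2 × 7 × 19)
cos(D) = (49 + 361 - (410)) / 266
cos(D) = 0
D = arccos(0) = 90°

90°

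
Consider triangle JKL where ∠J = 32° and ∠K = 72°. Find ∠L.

The interior angles sum to 180°: angle L = 180 - 32 - 72 = 76°.
The triangle is acute (angles 32°, 72°, 76°).

76 degrees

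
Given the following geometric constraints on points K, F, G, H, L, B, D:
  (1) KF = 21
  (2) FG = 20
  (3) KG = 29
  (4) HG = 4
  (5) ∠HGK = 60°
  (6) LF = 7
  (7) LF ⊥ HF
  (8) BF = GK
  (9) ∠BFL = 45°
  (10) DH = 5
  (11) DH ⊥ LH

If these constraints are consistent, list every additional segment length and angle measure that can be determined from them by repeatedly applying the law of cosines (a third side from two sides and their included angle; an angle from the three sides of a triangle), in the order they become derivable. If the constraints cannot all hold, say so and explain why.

The constraints are consistent. Derivable facts, in order:
After 1 step:
- KH ≈ 27.22
- LB ≈ 24.55
- ∠FGK = 46.4°
- ∠FKG = 43.6°
- ∠GFK = 90°
After 2 steps:
- ∠BLF = 123.37°
- ∠FBL = 11.63°
- ∠GHK = 112.69°
- ∠GKH = 7.31°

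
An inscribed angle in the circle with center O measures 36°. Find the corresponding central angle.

By the inscribed angle theorem, the central angle is twice the inscribed angle.
Central angle = 2 × 36° = 72°

72°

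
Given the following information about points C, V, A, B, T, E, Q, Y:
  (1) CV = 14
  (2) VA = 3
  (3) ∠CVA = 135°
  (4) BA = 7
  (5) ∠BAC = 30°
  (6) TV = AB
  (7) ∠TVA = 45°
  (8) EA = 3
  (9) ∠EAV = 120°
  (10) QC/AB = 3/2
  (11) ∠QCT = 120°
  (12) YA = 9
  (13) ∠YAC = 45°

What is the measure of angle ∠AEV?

Step 1: By the law of cosines on triangle EAV: EV² = 3² + 3² − 2·3·3·cos(120°) = 27, so EV = 3·√3.
Step 2: By the inverse law of cosines on triangle AEV: cos(∠AEV) = (3² + (3·√3)² − 3²) / (2·3·3·√3) = 27/31.18 = 0.866, so ∠AEV = 30°.

Therefore, the measure of angle ∠AEV = 30°.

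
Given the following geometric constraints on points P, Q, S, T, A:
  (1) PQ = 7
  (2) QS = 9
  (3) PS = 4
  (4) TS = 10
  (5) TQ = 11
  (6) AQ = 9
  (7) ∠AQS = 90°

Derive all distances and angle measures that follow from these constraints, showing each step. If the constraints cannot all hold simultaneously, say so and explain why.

The constraints are consistent.

Step 1: From SQ = 9, QA = 9, and ∠SQA = 90°, by the law of cosines:
  SA² = SQ² + QA² - 2·SQ·QA·cos(90°) = 81 + 81 - 0 = 162
  SA = 9·√2

Step 2: From PQ = 7, PS = 4, QS = 9, by the inverse law of cosines:
  cos(∠QPS) = (PQ² + PS² - QS²) / (2·PQ·PS)
  ∠QPS = 106.6°

Step 3: From QP = 7, QS = 9, PS = 4, by the inverse law of cosines:
  cos(∠PQS) = (QP² + QS² - PS²) / (2·QP·QS)
  ∠PQS = 25.21°

Step 4: From QS = 9, QT = 11, ST = 10, by the inverse law of cosines:
  cos(∠SQT) = (QS² + QT² - ST²) / (2·QS·QT)
  ∠SQT = 58.99°

Step 5: From SP = 4, SQ = 9, PQ = 7, by the inverse law of cosines:
  cos(∠PSQ) = (SP² + SQ² - PQ²) / (2·SP·SQ)
  ∠PSQ = 48.19°

Step 6: From SQ = 9, ST = 10, QT = 11, by the inverse law of cosines:
  cos(∠QST) = (SQ² + ST² - QT²) / (2·SQ·ST)
  ∠QST = 70.53°

Step 7: From TQ = 11, TS = 10, QS = 9, by the inverse law of cosines:
  cos(∠QTS) = (TQ² + TS² - QS²) / (2·TQ·TS)
  ∠QTS = 50.48°

Step 8: From SA = 9·√2, SQ = 9, AQ = 9, by the inverse law of cosines:
  cos(∠ASQ) = (SA² + SQ² - AQ²) / (2·SA·SQ)
  ∠ASQ = 45°

Step 9: From AQ = 9, AS = 9·√2, QS = 9, by the inverse law of cosines:
  cos(∠QAS) = (AQ² + AS² - QS²) / (2·AQ·AS)
  ∠QAS = 45°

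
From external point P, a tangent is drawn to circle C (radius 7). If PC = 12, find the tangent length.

Let T be the point of tangency. Then CT ⊥ PT (radius ⊥ tangent).
In right triangle CTP: CP² = CT² + PT²
12² = 7² + PT²
PT² = 95, PT = sqrt(95)

sqrt(95)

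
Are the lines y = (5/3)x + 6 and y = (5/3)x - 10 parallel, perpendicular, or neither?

Slope of line 1: m1 = 5/3
Slope of line 2: m2 = 5/3
m1 = m2, so the lines are parallel.

Parallel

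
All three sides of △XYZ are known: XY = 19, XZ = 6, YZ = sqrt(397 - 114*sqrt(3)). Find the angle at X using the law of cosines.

cos(X) = (19² + 6² - (sqrt(397 - 114*sqrt(3)))²) / (2 × 19 × 6) = sqrt(3)/2, so X = arccos(sqrt(3)/2) = 30°.

30°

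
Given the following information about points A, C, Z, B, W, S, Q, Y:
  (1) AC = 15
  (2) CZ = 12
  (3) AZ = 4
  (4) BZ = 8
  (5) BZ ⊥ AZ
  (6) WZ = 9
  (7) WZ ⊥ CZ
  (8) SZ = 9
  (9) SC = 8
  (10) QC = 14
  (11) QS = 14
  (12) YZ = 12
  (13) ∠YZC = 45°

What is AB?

Step 1: By the law of cosines on triangle AZB: AB² = 4² + 8² − 2·4·8·cos(90°) = 80, so AB = 4·√5.

Therefore, the length of AB = 4·√5.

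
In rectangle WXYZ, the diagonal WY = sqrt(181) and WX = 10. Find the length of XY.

Using the Pythagorean theorem: d^2 = a^2 + b^2
b^2 = d^2 - a^2
b^2 = 181 - 100
b^2 = 81
b = sqrt(81) = 9

9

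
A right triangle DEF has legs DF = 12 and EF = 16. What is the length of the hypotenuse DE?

By the Pythagorean theorem: DE^2 = DF^2 + EF^2
DE^2 = 12^2 + 16^2 = 144 + 256 = 400
DE = sqrt(400) = 20

20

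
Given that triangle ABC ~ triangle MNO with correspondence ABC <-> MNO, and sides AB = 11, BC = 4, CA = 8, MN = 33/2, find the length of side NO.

Similar triangles have proportional sides. Setting up the proportion:
MN / AB = NO / BC
33/2 / 11 = NO / 4
NO = 4 * 33/2 / 11 = 6.

6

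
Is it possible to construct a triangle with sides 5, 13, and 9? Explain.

Yes.
The triangle inequality requires that the sum of any two sides exceeds the third.
Here 5 + 9 = 14 > 13, so the condition is met.

Yes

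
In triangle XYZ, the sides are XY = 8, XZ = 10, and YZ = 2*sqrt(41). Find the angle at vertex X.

cos(X) = (8² + 10² - (2*sqrt(41))²) / (2 × 8 × 10) = 0, so X = arccos(0) = 90°.

90°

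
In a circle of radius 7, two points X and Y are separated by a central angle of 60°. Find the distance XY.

Chord length = 2r sin(θ/2)
= 2 × 7 × sin(60°/2)
= 2 × 7 × sin(30°)
= 7

7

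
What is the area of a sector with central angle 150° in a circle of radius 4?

Sector area = π(4²)(5/12) = 20*pi/3

20*pi/3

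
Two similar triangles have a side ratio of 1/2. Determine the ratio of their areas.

Area ratio = (side ratio)^2 = (1/2)^2 = 1:4.

1:4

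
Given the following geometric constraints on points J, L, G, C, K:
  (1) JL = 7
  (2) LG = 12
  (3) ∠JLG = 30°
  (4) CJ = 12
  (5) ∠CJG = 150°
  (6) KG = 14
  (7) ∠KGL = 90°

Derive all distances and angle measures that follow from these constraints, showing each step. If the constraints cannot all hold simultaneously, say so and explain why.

The constraints are consistent.

Step 1: From JL = 7, LG = 12, and ∠JLG = 30°, by the law of cosines:
  JG² = JL² + LG² - 2·JL·LG·cos(30°) = 49 + 144 - 145.5 = 47.51
  JG ≈ 6.89

Step 2: From LG = 12, GK = 14, and ∠LGK = 90°, by the law of cosines:
  LK² = LG² + GK² - 2·LG·GK·cos(90°) = 144 + 196 - 0 = 340
  LK = 2·√85

Step 3: From GJ = 6.89, JC = 12, and ∠GJC = 150°, by the law of cosines:
  GC² = GJ² + JC² - 2·GJ·JC·cos(150°) = 47.51 + 144 + 143.3 = 334.8
  GC ≈ 18.3

Step 4: From JG = 6.89, JL = 7, GL = 12, by the inverse law of cosines:
  cos(∠GJL) = (JG² + JL² - GL²) / (2·JG·JL)
  ∠GJL = 119.48°

Step 5: From LG = 12, LK = 2·√85, GK = 14, by the inverse law of cosines:
  cos(∠GLK) = (LG² + LK² - GK²) / (2·LG·LK)
  ∠GLK = 49.4°

Step 6: From GJ = 6.89, GL = 12, JL = 7, by the inverse law of cosines:
  cos(∠JGL) = (GJ² + GL² - JL²) / (2·GJ·GL)
  ∠JGL = 30.52°

Step 7: From KG = 14, KL = 2·√85, GL = 12, by the inverse law of cosines:
  cos(∠GKL) = (KG² + KL² - GL²) / (2·KG·KL)
  ∠GKL = 40.6°

Step 8: From GC = 18.3, GJ = 6.89, CJ = 12, by the inverse law of cosines:
  cos(∠CGJ) = (GC² + GJ² - CJ²) / (2·GC·GJ)
  ∠CGJ = 19.14°

Step 9: From CG = 18.3, CJ = 12, GJ = 6.89, by the inverse law of cosines:
  cos(∠GCJ) = (CG² + CJ² - GJ²) / (2·CG·CJ)
  ∠GCJ = 10.86°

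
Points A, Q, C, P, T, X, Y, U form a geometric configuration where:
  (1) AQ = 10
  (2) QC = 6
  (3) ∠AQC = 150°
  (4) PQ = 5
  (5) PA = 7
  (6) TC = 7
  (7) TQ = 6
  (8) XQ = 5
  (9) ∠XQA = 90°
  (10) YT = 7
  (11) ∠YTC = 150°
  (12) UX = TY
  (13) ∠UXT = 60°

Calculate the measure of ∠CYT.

Step 1: By the law of cosines on triangle YTC: YC² = 7² + 7² − 2·7·7·cos(150°) = 182.87, so YC ≈ 13.52.
Step 2: By the inverse law of cosines on triangle CYT: cos(∠CYT) = (13.52² + 7² − 7²) / (2·13.52·7) = 182.87/189.32 = 0.9659, so ∠CYT = 15°.

Therefore, the measure of angle ∠CYT = 15°.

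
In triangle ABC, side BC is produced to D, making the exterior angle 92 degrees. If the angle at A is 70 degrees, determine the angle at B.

angle B = 92 - 70 = 22 degrees (exterior angle theorem).

22 degrees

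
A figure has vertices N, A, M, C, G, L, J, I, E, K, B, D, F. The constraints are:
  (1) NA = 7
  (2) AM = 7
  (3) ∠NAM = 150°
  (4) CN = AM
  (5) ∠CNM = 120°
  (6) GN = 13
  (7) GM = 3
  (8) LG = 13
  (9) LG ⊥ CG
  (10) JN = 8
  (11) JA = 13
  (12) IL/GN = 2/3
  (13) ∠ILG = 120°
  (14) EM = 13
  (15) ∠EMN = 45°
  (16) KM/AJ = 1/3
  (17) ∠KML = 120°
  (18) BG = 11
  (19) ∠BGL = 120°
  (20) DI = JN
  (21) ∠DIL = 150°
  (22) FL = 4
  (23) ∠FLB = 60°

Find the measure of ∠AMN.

Step 1: By the law of cosines on triangle MAN: MN² = 7² + 7² − 2·7·7·cos(150°) = 182.87, so MN ≈ 13.52.
Step 2: By the inverse law of cosines on triangle AMN: cos(∠AMN) = (7² + 13.52² − 7²) / (2·7·13.52) = 182.87/189.32 = 0.9659, so ∠AMN = 15°.

Therefore, the measure of angle ∠AMN = 15°.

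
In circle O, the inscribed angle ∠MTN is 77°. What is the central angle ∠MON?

Central angle = 2 × 77° = 154° (inscribed angle theorem).

154°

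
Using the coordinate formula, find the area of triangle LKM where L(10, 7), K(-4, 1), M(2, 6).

Using the Shoelace formula for a triangle:
Area = (1/2)|x0(y1 - y2) + x1(y2 - y0) + x2(y0 - y1)|
Area = (1/2)|10(1 - 6) + -4(6 - 7) + 2(7 - 1)|
Area = (1/2)|-50 + 4 + 12|
Area = (1/2)|-34|
Area = (1/2)(34)
Area = 17

17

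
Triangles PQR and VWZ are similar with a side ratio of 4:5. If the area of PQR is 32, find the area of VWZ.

The ratio of areas of similar triangles = (side ratio)^2.
Side ratio = 4:5, so area ratio = 16:25.
Area of VWZ / Area of PQR = 25/16
Area of VWZ = 32 * 25/16 = 50

50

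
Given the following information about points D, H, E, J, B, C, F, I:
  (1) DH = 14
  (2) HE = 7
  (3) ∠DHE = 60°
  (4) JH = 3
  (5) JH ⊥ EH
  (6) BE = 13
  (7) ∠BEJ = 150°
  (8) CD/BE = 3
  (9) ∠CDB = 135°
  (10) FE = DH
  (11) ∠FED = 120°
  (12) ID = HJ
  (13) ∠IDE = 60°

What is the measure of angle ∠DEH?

Step 1: By the law of cosines on triangle EHD: ED² = 7² + 14² − 2·7·14·cos(60°) = 147, so ED = 7·√3.
Step 2: By the inverse law of cosines on triangle DEH: cos(∠DEH) = ((7·√3)² + 7² − 14²) / (2·7·√3·7) = 0/169.74 = 0, so ∠DEH = 90°.

Therefore, the measure of angle ∠DEH = 90°.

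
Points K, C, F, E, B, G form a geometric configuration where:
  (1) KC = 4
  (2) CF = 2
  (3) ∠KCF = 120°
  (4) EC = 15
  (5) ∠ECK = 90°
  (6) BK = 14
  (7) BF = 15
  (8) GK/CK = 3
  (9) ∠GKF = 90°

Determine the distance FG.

From the given relations: GK = 3·CK = 3·4 = 12.
Step 1: By the law of cosines on triangle FCK: FK² = 2² + 4² − 2·2·4·cos(120°) = 28, so FK = 2·√7.
Step 2: By the law of cosines on triangle FKG: FG² = (2·√7)² + 12² − 2·2·√7·12·cos(90°) = 172, so FG = 2·√43.

Therefore, the length of FG = 2·√43.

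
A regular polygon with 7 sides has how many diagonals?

Each of the 7 vertices connects to 4 non-adjacent vertices via diagonals.
Total connections = 7 × 4 = 28, but each diagonal is counted twice.
Number of diagonals = 28 / 2 = 14.

14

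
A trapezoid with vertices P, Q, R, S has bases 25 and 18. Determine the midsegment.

The midsegment of a trapezoid = (base1 + base2) / 2
midsegment = (25 + 18) / 2
midsegment = 43 / 2
midsegment = 43/2

43/2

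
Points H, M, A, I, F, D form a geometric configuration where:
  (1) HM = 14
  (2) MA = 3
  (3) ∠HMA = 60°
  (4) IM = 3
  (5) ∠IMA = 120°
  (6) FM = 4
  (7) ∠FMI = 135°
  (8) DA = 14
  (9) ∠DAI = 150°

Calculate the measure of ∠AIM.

Step 1: By the law of cosines on triangle IMA: IA² = 3² + 3² − 2·3·3·cos(120°) = 27, so IA = 3·√3.
Step 2: By the inverse law of cosines on triangle AIM: cos(∠AIM) = ((3·√3)² + 3² − 3²) / (2·3·√3·3) = 27/31.18 = 0.866, so ∠AIM = 30°.

Therefore, the measure of angle ∠AIM = 30°.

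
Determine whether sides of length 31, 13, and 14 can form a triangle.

No.
The triangle inequality is violated: 13 + 14 = 27 ≤ 31.
These lengths cannot form a triangle.

No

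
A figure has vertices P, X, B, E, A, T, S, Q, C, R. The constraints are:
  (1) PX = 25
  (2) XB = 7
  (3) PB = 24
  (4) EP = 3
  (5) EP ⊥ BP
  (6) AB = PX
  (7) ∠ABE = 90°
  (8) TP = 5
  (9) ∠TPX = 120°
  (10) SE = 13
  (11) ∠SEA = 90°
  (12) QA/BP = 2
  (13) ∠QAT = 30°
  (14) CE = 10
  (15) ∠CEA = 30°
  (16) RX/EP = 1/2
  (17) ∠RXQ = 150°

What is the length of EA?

From the given relations: AB = PX = 25.
Step 1: By the law of cosines on triangle BPE: BE² = 24² + 3² − 2·24·3·cos(90°) = 585, so BE = 3·√65.
Step 2: By the law of cosines on triangle EBA: EA² = (3·√65)² + 25² − 2·3·√65·25·cos(90°) = 1210, so EA = 11·√10.

Therefore, the length of EA = 11·√10.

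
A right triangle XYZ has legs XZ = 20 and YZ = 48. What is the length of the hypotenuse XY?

XY = sqrt(20^2 + 48^2) = sqrt(2704) = 52

52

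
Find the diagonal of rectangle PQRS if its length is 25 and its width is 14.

Using the Pythagorean theorem:
d² = 25² + 14² = 625 + 196 = 821
d = sqrt(821)

sqrt(821)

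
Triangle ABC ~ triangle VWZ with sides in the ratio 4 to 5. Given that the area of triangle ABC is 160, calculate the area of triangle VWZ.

The ratio of areas of similar triangles = (side ratio)^2.
Side ratio = 4:5, so area ratio = 16:25.
Area of VWZ / Area of ABC = 25/16
Area of VWZ = 160 * 25/16 = 250

250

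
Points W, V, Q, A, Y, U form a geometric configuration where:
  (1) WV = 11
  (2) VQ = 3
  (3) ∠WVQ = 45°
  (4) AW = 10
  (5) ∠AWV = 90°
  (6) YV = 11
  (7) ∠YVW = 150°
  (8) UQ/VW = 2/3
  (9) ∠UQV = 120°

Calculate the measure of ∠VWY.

Step 1: By the law of cosines on triangle WVY: WY² = 11² + 11² − 2·11·11·cos(150°) = 451.58, so WY ≈ 21.25.
Step 2: By the inverse law of cosines on triangle VWY: cos(∠VWY) = (11² + 21.25² − 11²) / (2·11·21.25) = 451.58/467.51 = 0.9659, so ∠VWY = 15°.

Therefore, the measure of angle ∠VWY = 15°.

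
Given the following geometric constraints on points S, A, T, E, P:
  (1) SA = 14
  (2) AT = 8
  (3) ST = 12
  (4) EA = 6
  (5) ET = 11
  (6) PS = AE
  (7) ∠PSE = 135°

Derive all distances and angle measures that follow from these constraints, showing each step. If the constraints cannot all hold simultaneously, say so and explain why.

The constraints are consistent.

From the given relations:
  PS = AE = 6

Step 1: From SA = 14, ST = 12, AT = 8, by the inverse law of cosines:
  cos(∠AST) = (SA² + ST² - AT²) / (2·SA·ST)
  ∠AST = 34.77°

Step 2: From AE = 6, AT = 8, ET = 11, by the inverse law of cosines:
  cos(∠EAT) = (AE² + AT² - ET²) / (2·AE·AT)
  ∠EAT = 102.64°

Step 3: From AS = 14, AT = 8, ST = 12, by the inverse law of cosines:
  cos(∠SAT) = (AS² + AT² - ST²) / (2·AS·AT)
  ∠SAT = 58.81°

Step 4: From TA = 8, TE = 11, AE = 6, by the inverse law of cosines:
  cos(∠ATE) = (TA² + TE² - AE²) / (2·TA·TE)
  ∠ATE = 32.16°

Step 5: From TA = 8, TS = 12, AS = 14, by the inverse law of cosines:
  cos(∠ATS) = (TA² + TS² - AS²) / (2·TA·TS)
  ∠ATS = 86.42°

Step 6: From EA = 6, ET = 11, AT = 8, by the inverse law of cosines:
  cos(∠AET) = (EA² + ET² - AT²) / (2·EA·ET)
  ∠AET = 45.21°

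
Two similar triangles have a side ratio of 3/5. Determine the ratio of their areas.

Area scales with the square of linear dimensions. If every length is multiplied by 3/5, then the area is multiplied by (3/5)^2 = 9/25.
The area ratio is 9:25.

9:25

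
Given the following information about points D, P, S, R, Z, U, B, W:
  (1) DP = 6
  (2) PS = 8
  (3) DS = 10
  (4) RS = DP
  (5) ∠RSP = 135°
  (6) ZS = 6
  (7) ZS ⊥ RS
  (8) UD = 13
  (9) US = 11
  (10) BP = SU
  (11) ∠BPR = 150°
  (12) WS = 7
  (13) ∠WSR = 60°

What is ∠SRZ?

From the given relations: RS = DP = 6.
Step 1: By the law of cosines on triangle RSZ: RZ² = 6² + 6² − 2·6·6·cos(90°) = 72, so RZ = 6·√2.
Step 2: By the inverse law of cosines on triangle SRZ: cos(∠SRZ) = (6² + (6·√2)² − 6²) / (2·6·6·√2) = 72/101.82 = 0.7071, so ∠SRZ = 45°.

Therefore, the measure of angle ∠SRZ = 45°.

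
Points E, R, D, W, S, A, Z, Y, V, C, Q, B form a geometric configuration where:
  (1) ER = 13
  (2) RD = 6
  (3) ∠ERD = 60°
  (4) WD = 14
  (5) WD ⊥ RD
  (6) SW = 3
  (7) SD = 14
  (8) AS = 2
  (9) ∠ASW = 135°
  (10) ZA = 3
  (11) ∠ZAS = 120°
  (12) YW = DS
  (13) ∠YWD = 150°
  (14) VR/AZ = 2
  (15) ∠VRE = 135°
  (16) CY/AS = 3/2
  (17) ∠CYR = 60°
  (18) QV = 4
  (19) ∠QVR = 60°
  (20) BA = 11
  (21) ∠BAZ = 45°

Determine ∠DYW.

From the given relations: YW = DS = 14.
Step 1: By the law of cosines on triangle YWD: YD² = 14² + 14² − 2·14·14·cos(150°) = 731.48, so YD ≈ 27.05.
Step 2: By the inverse law of cosines on triangle DYW: cos(∠DYW) = (27.05² + 14² − 14²) / (2·27.05·14) = 731.48/757.29 = 0.9659, so ∠DYW = 15°.

Therefore, the measure of angle ∠DYW = 15°.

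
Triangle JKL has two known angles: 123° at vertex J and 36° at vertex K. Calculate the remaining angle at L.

The interior angles sum to 180°: angle L = 180 - 123 - 36 = 21°.
The triangle is obtuse (angles 123°, 36°, 21°).

21 degrees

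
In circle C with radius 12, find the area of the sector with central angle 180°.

Sector area = π(12²)(1/2) = 72*pi

72*pi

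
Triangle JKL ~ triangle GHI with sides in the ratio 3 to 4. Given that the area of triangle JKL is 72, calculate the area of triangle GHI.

For similar figures, the area ratio equals the square of the side ratio.
Side ratio (JKL to GHI) = 3:4, so area ratio = 3^2:4^2 = 9:16.
If the area of JKL is 72, then the area of GHI = 72 * (16/9) = 128.

128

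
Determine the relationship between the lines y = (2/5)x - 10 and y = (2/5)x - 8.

Slope of line 1: m1 = 2/5
Slope of line 2: m2 = 2/5
Two lines are parallel if and only if they have equal slopes (or both are vertical).
Here m1 = m2 = 2/5, confirming the lines are parallel.

Parallel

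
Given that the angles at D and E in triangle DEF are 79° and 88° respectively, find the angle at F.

angle F = 180 - 79 - 88 = 13 degrees.

13 degrees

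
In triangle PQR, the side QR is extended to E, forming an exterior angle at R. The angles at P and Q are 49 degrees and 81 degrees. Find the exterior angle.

The interior angle at R is 180 - 49 - 81 = 50 degrees.
The exterior angle and interior angle at R are supplementary:
Exterior angle = 180 - 50 = 130 degrees.

130 degrees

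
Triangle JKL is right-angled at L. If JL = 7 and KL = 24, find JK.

In a right triangle, the square of the hypotenuse equals the sum of the squares of the two legs.
The legs are 7 and 24, so the hypotenuse = sqrt(49 + 576) = sqrt(625) = 25.

25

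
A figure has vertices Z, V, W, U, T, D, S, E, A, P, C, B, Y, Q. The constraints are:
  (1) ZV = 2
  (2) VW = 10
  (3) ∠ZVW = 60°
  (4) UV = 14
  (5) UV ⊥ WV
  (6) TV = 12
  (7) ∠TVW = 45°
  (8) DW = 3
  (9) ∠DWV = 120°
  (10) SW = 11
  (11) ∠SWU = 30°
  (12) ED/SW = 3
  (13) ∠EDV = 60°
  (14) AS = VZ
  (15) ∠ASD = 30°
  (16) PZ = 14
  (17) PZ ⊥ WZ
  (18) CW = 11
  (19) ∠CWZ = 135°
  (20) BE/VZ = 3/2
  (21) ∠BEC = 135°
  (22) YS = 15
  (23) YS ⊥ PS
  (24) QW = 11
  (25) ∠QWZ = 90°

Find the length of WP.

Step 1: By the law of cosines on triangle ZVW: ZW² = 2² + 10² − 2·2·10·cos(60°) = 84, so ZW = 2·√21.
Step 2: By the law of cosines on triangle WZP: WP² = (2·√21)² + 14² − 2·2·√21·14·cos(90°) = 280, so WP = 2·√70.

Therefore, the length of WP = 2·√70.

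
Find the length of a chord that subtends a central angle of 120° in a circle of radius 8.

Drop a perpendicular from the center to the chord, bisecting both the chord and the central angle.
Each half-chord = r sin(θ/2) = 8 sin(60°).
The full chord = 2 × 8 × sin(60°) = 8*sqrt(3).

8*sqrt(3)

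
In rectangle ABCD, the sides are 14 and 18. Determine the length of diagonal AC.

Using the Pythagorean theorem:
d² = 14² + 18² = 196 + 324 = 520
d = sqrt(520) = 2*sqrt(130)

2*sqrt(130)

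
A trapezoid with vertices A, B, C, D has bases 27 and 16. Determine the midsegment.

The midsegment of a trapezoid = (base1 + base2) / 2
midsegment = (27 + 16) / 2
midsegment = 43 / 2
midsegment = 43/2

43/2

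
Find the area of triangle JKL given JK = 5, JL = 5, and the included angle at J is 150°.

Area = (1/2)(5)(5) sin(150°) = (1/2)(5)(5)(1/2) = 25/4

25/4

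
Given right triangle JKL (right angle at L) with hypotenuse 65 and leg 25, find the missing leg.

Rearranging the Pythagorean theorem to solve for the unknown leg:
leg^2 = hypotenuse^2 - known_leg^2 = 4225 - 625 = 3600
leg = sqrt(3600) = 60.

60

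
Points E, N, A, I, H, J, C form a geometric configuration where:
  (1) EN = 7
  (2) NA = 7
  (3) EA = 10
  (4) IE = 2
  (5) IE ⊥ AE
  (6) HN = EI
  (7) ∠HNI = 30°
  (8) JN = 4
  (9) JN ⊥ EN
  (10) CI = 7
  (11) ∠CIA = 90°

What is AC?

Step 1: By the law of cosines on triangle AEI: AI² = 10² + 2² − 2·10·2·cos(90°) = 104, so AI = 2·√26.
Step 2: By the law of cosines on triangle AIC: AC² = (2·√26)² + 7² − 2·2·√26·7·cos(90°) = 153, so AC = 3·√17.

Therefore, the length of AC = 3·√17.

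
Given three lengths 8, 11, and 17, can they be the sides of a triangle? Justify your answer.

Check all three triangle inequalities:
8 + 11 = 19 > 17 ✓
8 + 17 = 25 > 11 ✓
11 + 17 = 28 > 8 ✓
All conditions hold, so these sides form a valid triangle.

Yes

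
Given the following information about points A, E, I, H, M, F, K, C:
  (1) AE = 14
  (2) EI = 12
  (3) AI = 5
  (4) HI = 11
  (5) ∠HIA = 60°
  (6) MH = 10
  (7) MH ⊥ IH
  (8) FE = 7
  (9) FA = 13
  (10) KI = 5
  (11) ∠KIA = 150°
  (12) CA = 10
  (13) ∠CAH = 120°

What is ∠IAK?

Step 1: By the law of cosines on triangle AIK: AK² = 5² + 5² − 2·5·5·cos(150°) = 93.3, so AK ≈ 9.66.
Step 2: By the inverse law of cosines on triangle IAK: cos(∠IAK) = (5² + 9.66² − 5²) / (2·5·9.66) = 93.3/96.59 = 0.9659, so ∠IAK = 15°.

Therefore, the measure of angle ∠IAK = 15°.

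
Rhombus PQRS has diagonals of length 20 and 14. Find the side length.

The diagonals of a rhombus bisect each other at right angles.
Half-diagonals: 20/2 = 10 and 14/2 = 7
side = sqrt(10^2 + 7^2)
side = sqrt(100 + 49)
side = sqrt(149)

sqrt(149)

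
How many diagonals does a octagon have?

Each of the 8 vertices connects to 5 non-adjacent vertices via diagonals.
Total connections = 8 × 5 = 40, but each diagonal is counted twice.
Number of diagonals = 40 / 2 = 20.

20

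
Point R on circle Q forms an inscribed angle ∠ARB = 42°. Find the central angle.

The inscribed angle theorem states that a central angle is always twice any inscribed angle that subtends the same arc.
Since the inscribed angle is 42°, the central angle = 2 × 42° = 84°.

84°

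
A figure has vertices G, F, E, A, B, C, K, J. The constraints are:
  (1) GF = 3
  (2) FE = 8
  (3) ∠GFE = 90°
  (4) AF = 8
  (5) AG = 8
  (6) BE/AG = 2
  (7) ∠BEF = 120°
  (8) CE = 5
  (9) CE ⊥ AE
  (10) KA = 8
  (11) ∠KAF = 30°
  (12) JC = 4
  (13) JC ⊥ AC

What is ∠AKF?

Step 1: By the law of cosines on triangle KAF: KF² = 8² + 8² − 2·8·8·cos(30°) = 17.15, so KF ≈ 4.14.
Step 2: By the inverse law of cosines on triangle AKF: cos(∠AKF) = (8² + 4.14² − 8²) / (2·8·4.14) = 17.15/66.26 = 0.2588, so ∠AKF = 75°.

Therefore, the measure of angle ∠AKF = 75°.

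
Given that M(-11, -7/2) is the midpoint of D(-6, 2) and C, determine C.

Using the midpoint formula: M = ((x1 + x2)/2, (y1 + y2)/2)
We know M = (-11, -7/2) and D = (-6, 2)
For x: -11 = (-6 + x2)/2, so x2 = 2*-11 - -6 = -16
For y: -7/2 = (2 + y2)/2, so y2 = 2*-7/2 - 2 = -9
C = (-16, -9)

(-16, -9)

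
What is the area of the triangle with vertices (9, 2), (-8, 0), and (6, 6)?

The Shoelace formula computes the area from vertex coordinates by summing cross products.
For vertices (9,2), (-8,0), (6,6):
Signed sum = 9*0 - -8*2 + -8*6 - 6*0 + 6*2 - 9*6
= 16 + -48 + -42 = -74
Area = (1/2)|-74| = 37.

37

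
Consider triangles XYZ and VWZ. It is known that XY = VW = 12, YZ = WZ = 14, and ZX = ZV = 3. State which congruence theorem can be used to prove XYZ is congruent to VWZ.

The given information provides:
XY = VW = 12, YZ = WZ = 14, and ZX = ZV = 3
This matches the SSS congruence theorem.
All three pairs of corresponding sides are equal (Side-Side-Side).

SSS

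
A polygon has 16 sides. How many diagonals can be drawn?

The number of diagonals in an n-gon is n(n - 3)/2.
For n = 16: 16(16 - 3)/2 = 16 × 13 / 2 = 104.

104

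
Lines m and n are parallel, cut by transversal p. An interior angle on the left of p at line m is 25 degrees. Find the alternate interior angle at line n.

Alternate interior angles are equal: 25 degrees.

25 degrees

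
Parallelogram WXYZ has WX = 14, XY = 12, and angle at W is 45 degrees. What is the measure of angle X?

Consecutive angles are supplementary: angle X = 180 - 45 = 135 degrees.

135 degrees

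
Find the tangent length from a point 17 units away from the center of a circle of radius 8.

Let T be the point of tangency. Then CT ⊥ AT (radius ⊥ tangent).
In right triangle CTA: CA² = CT² + AT²
17² = 8² + AT²
AT² = 225, AT = 15

15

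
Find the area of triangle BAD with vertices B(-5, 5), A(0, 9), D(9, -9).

The Shoelace formula computes the area from vertex coordinates by summing cross products.
For vertices (-5,5), (0,9), (9,-9):
Signed sum = -5*9 - 0*5 + 0*-9 - 9*9 + 9*5 - -5*-9
= -45 + -81 + 0 = -126
Area = (1/2)|-126| = 63.

63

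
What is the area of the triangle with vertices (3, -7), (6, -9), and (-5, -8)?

The Shoelace formula computes the area from vertex coordinates by summing cross products.
For vertices (3,-7), (6,-9), (-5,-8):
Signed sum = 3*-9 - 6*-7 + 6*-8 - -5*-9 + -5*-7 - 3*-8
= 15 + -93 + 59 = -19
Area = (1/2)|-19| = 19/2.

19/2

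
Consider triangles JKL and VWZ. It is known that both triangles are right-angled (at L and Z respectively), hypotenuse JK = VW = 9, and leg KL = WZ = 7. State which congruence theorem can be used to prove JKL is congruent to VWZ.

Consider the given information: both triangles are right-angled (at L and Z respectively), hypotenuse JK = VW = 9, and leg KL = WZ = 7
This is not SSS or AAS: SSS requires all three pairs of sides, but we don't have that. AAS requires two angles and a non-included side.
The correct criterion is HL. The hypotenuse and one leg of two right triangles are equal (Hypotenuse-Leg).

HL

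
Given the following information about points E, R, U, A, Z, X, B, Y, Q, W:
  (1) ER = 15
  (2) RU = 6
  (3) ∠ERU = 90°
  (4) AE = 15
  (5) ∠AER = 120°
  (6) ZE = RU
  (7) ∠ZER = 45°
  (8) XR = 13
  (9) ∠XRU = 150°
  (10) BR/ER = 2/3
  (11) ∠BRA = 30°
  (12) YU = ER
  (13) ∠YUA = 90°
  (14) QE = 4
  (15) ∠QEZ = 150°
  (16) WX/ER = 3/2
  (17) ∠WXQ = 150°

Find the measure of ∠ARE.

Step 1: By the law of cosines on triangle REA: RA² = 15² + 15² − 2·15·15·cos(120°) = 675, so RA = 15·√3.
Step 2: By the inverse law of cosines on triangle ARE: cos(∠ARE) = ((15·√3)² + 15² − 15²) / (2·15·√3·15) = 675/779.42 = 0.866, so ∠ARE = 30°.

Therefore, the measure of angle ∠ARE = 30°.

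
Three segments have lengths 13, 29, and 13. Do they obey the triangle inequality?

The longest side is 29. The other two sides sum to 13 + 13 = 26.
Since 26 ≤ 29, the two shorter sides cannot reach around to close the triangle.

No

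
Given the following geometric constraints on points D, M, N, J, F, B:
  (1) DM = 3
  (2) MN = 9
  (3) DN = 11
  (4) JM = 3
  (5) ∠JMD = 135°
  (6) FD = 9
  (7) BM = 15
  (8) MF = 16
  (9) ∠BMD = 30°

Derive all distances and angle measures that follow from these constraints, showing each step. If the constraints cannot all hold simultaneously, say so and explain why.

These constraints are not satisfiable: by the triangle inequality in triangle DMF, (1) DM = 3 and (6) FD = 9 force MF ≤ 3 + 9 = 12, but (8) says MF = 16. No planar figure meets all of them, so nothing further can be derived.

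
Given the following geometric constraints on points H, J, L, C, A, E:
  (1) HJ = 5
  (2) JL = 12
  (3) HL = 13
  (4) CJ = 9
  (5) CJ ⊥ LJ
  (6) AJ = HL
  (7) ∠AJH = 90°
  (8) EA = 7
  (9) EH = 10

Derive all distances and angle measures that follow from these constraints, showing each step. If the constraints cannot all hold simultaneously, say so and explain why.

The constraints are consistent.

From the given relations:
  AJ = HL = 13

Step 1: From HJ = 5, JA = 13, and ∠HJA = 90°, by the law of cosines:
  HA² = HJ² + JA² - 2·HJ·JA·cos(90°) = 25 + 169 - 0 = 194
  HA = √194

Step 2: From LJ = 12, JC = 9, and ∠LJC = 90°, by the law of cosines:
  LC² = LJ² + JC² - 2·LJ·JC·cos(90°) = 144 + 81 - 0 = 225
  LC = 15

Step 3: From HJ = 5, HL = 13, JL = 12, by the inverse law of cosines:
  cos(∠JHL) = (HJ² + HL² - JL²) / (2·HJ·HL)
  ∠JHL = 67.38°

Step 4: From JH = 5, JL = 12, HL = 13, by the inverse law of cosines:
  cos(∠HJL) = (JH² + JL² - HL²) / (2·JH·JL)
  ∠HJL = 90°

Step 5: From LH = 13, LJ = 12, HJ = 5, by the inverse law of cosines:
  cos(∠HLJ) = (LH² + LJ² - HJ²) / (2·LH·LJ)
  ∠HLJ = 22.62°

Step 6: From HA = √194, HE = 10, AE = 7, by the inverse law of cosines:
  cos(∠AHE) = (HA² + HE² - AE²) / (2·HA·HE)
  ∠AHE = 28.42°

Step 7: From HA = √194, HJ = 5, AJ = 13, by the inverse law of cosines:
  cos(∠AHJ) = (HA² + HJ² - AJ²) / (2·HA·HJ)
  ∠AHJ = 68.96°

Step 8: From LC = 15, LJ = 12, CJ = 9, by the inverse law of cosines:
  cos(∠CLJ) = (LC² + LJ² - CJ²) / (2·LC·LJ)
  ∠CLJ = 36.87°

Step 9: From CJ = 9, CL = 15, JL = 12, by the inverse law of cosines:
  cos(∠JCL) = (CJ² + CL² - JL²) / (2·CJ·CL)
  ∠JCL = 53.13°

Step 10: From AE = 7, AH = √194, EH = 10, by the inverse law of cosines:
  cos(∠EAH) = (AE² + AH² - EH²) / (2·AE·AH)
  ∠EAH = 42.83°

Step 11: From AH = √194, AJ = 13, HJ = 5, by the inverse law of cosines:
  cos(∠HAJ) = (AH² + AJ² - HJ²) / (2·AH·AJ)
  ∠HAJ = 21.04°

Step 12: From EA = 7, EH = 10, AH = √194, by the inverse law of cosines:
  cos(∠AEH) = (EA² + EH² - AH²) / (2·EA·EH)
  ∠AEH = 108.75°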